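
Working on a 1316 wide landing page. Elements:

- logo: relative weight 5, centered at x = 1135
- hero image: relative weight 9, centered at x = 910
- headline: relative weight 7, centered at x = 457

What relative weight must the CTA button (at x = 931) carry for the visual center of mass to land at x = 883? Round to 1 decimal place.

w ≈ 30.8

Fixed elements: Σw = 5 + 9 + 7 = 21, Σw·x = 5·1135 + 9·910 + 7·457 = 17064.
For the centroid to hit 883: (17064 + w·931) / (21 + w) = 883.
So w = (883·21 − 17064)/(931 − 883) = 1479/48 ≈ 30.81.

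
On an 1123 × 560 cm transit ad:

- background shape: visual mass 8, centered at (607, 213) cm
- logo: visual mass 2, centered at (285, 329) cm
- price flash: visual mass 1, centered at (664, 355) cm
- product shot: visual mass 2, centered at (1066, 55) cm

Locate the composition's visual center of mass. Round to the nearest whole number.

Σw = 8 + 2 + 1 + 2 = 13.
x: (8·607 + 2·285 + 1·664 + 2·1066) / 13 = 8222 / 13 ≈ 632.46
y: (8·213 + 2·329 + 1·355 + 2·55) / 13 = 2827 / 13 ≈ 217.46

(632, 217)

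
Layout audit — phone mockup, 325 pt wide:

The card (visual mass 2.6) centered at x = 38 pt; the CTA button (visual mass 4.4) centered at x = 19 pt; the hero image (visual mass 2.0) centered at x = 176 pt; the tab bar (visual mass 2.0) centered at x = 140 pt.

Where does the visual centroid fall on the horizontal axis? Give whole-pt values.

Total weight = 2.6 + 4.4 + 2.0 + 2.0 = 11.0.
Σw·x = 2.6·38 + 4.4·19 + 2.0·176 + 2.0·140 = 814.4, so x̄ = 814.4/11.0 ≈ 74.04.

x ≈ 74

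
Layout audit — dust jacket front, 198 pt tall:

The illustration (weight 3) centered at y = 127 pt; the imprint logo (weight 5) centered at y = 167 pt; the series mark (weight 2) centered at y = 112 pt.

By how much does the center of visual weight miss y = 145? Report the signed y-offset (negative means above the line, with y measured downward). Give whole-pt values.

≈ -1 pt

Σw = 3 + 5 + 2 = 10.
y-moment: 3·127 + 5·167 + 2·112 = 1440; centroid 1440/10 ≈ 144.00.
Offset from y = 145: 144.00 − 145 ≈ -1.00.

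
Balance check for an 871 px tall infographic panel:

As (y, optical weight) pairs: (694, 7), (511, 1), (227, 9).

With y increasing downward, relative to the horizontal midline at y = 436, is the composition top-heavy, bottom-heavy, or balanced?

Weights sum to 7 + 1 + 9 = 17.
y: (7·694 + 1·511 + 9·227) / 17 = 7412 / 17 ≈ 436.00
The centroid 436.00 matches the midline at 436, so the layout is balanced.

balanced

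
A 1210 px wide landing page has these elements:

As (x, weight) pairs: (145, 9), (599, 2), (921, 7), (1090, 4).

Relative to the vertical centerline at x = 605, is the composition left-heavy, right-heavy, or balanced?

Σw = 9 + 2 + 7 + 4 = 22.
Σw·x = 9·145 + 2·599 + 7·921 + 4·1090 = 13310, so x̄ = 13310/22 ≈ 605.00.
The centroid 605.00 matches the midline at 605, so the layout is balanced.

balanced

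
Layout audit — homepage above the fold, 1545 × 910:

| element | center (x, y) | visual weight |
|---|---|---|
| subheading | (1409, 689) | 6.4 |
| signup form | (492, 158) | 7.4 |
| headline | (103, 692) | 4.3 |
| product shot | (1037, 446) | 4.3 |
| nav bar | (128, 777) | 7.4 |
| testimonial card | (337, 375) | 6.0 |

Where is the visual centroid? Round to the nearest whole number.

(573, 516)

Total weight = 6.4 + 7.4 + 4.3 + 4.3 + 7.4 + 6.0 = 35.8.
Σw·x = 6.4·1409 + 7.4·492 + 4.3·103 + 4.3·1037 + 7.4·128 + 6.0·337 = 20529.6, so x̄ = 20529.6/35.8 ≈ 573.45.
Σw·y = 6.4·689 + 7.4·158 + 4.3·692 + 4.3·446 + 7.4·777 + 6.0·375 = 18472.0, so ȳ = 18472.0/35.8 ≈ 515.98.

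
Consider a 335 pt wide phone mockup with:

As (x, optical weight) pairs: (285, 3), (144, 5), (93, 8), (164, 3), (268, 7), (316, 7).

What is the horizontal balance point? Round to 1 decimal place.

x ≈ 209.1

Total weight = 3 + 5 + 8 + 3 + 7 + 7 = 33.
x: moment 6899 / weight 33 ≈ 209.06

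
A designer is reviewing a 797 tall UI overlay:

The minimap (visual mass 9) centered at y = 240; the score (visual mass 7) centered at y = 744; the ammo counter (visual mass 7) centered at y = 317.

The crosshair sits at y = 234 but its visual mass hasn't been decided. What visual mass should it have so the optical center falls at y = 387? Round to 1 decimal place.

w ≈ 4.5

Existing Σw = 23 (9 + 7 + 7); existing moment 9·240 + 7·744 + 7·317 = 9587.
Set Σw·y/Σw = 387: (9587 + 234w) = 387·(23 + w).
So w = (387·23 − 9587)/(234 − 387) = -686/-153 ≈ 4.48.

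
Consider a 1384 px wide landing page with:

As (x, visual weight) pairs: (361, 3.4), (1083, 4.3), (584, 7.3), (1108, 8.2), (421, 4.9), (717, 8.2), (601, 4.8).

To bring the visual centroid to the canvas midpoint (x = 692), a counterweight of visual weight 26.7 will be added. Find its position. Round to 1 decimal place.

After adding the counterweight, total weight = 3.4 + 4.3 + 7.3 + 8.2 + 4.9 + 8.2 + 4.8 + 26.7 = 67.8.
x: target moment 67.8×692 = 46917.6; current 3.4·361 + 4.3·1083 + 7.3·584 + 8.2·1108 + 4.9·421 + 8.2·717 + 4.8·601 = 30060.2; the counterweight supplies 16857.4, so x = 16857.4/26.7 ≈ 631.36.

x ≈ 631.4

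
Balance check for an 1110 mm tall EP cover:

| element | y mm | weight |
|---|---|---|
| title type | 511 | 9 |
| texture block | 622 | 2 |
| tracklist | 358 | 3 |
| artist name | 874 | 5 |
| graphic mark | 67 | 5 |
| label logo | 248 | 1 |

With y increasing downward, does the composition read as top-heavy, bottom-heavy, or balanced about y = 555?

Total weight = 9 + 2 + 3 + 5 + 5 + 1 = 25.
y: moment 11870 / weight 25 ≈ 474.80
474.8 vs midline 555 → top-heavy.

top-heavy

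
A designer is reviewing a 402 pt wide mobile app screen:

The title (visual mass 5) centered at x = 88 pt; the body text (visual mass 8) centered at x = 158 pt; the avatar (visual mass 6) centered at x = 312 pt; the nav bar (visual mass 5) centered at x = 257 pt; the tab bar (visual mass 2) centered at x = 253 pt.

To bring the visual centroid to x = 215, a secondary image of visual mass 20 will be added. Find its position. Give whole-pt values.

New total weight: (5 + 8 + 6 + 5 + 2) + 20 = 46.
x: need Σw·x = 46·215 = 9890. Existing = 5·88 + 8·158 + 6·312 + 5·257 + 2·253 = 5367. Remainder 4523 / 20 ≈ 226.15.

x ≈ 226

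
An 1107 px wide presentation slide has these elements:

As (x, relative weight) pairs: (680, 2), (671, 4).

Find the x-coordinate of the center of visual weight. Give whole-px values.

x ≈ 674

Total weight = 2 + 4 = 6.
x: (2·680 + 4·671) / 6 = 4044 / 6 ≈ 674.00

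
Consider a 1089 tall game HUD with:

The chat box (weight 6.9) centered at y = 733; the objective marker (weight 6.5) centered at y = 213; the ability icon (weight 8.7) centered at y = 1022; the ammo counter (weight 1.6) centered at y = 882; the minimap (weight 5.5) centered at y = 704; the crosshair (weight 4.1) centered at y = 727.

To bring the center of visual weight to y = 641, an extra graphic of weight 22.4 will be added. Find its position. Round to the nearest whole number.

y ≈ 540

New total weight: (6.9 + 6.5 + 8.7 + 1.6 + 5.5 + 4.1) + 22.4 = 55.7.
Along y: (23597.5 + 22.4·y) / 55.7 = 641 (existing moment 6.9·733 + 6.5·213 + 8.7·1022 + 1.6·882 + 5.5·704 + 4.1·727 = 23597.5) ⇒ y = (35703.7 − 23597.5) / 22.4 ≈ 540.46.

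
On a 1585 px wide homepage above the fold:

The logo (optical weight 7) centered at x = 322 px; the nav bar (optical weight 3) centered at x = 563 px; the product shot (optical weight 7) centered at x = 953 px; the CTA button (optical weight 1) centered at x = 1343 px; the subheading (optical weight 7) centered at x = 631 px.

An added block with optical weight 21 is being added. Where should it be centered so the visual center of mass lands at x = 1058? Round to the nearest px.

After adding the added block, total weight = 7 + 3 + 7 + 1 + 7 + 21 = 46.
x: target moment 46×1058 = 48668; current 7·322 + 3·563 + 7·953 + 1·1343 + 7·631 = 16374; the added block supplies 32294, so x = 32294/21 ≈ 1537.81.

x ≈ 1538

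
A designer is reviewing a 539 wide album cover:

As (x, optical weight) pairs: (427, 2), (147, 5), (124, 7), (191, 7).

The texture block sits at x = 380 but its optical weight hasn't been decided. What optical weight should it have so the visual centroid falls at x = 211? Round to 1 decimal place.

Fixed elements: Σw = 2 + 5 + 7 + 7 = 21, Σw·x = 2·427 + 5·147 + 7·124 + 7·191 = 3794.
Set Σw·x/Σw = 211: (3794 + 380w) = 211·(21 + w).
Rearranging, w·(380 − 211) = 211·21 − 3794 = 637, so w ≈ 637/169 = 3.77.

w ≈ 3.8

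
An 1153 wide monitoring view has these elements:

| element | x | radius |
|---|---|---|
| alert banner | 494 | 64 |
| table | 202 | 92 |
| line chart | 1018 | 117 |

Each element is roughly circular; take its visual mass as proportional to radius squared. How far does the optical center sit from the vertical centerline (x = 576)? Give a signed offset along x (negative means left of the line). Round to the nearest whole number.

≈ 97

r² weights: alert banner 64² = 4096, table 92² = 8464, line chart 117² = 13689. Total = 26249.
Σw·x = 4096·494 + 8464·202 + 13689·1018 = 17668554, so x̄ = 17668554/26249 ≈ 673.11.
Against x = 576, that's 673.11 − 576 = 97.11.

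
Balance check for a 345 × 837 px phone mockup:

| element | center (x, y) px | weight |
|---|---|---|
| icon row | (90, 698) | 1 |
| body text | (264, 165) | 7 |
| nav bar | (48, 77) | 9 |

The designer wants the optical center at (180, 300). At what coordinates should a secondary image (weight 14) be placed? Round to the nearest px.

(229, 482)

New total weight: (1 + 7 + 9) + 14 = 31.
x: target moment 31×180 = 5580; current 1·90 + 7·264 + 9·48 = 2370; the secondary image supplies 3210, so x = 3210/14 ≈ 229.29.
y: target moment 31×300 = 9300; current 1·698 + 7·165 + 9·77 = 2546; the secondary image supplies 6754, so y = 6754/14 ≈ 482.43.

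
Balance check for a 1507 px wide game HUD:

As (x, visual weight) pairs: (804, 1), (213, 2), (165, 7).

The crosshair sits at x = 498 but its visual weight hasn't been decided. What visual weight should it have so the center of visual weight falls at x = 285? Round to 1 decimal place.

Existing Σw = 10 (1 + 2 + 7); existing moment 1·804 + 2·213 + 7·165 = 2385.
For the centroid to hit 285: (2385 + w·498) / (10 + w) = 285.
Rearranging, w·(498 − 285) = 285·10 − 2385 = 465, so w ≈ 465/213 = 2.18.

w ≈ 2.2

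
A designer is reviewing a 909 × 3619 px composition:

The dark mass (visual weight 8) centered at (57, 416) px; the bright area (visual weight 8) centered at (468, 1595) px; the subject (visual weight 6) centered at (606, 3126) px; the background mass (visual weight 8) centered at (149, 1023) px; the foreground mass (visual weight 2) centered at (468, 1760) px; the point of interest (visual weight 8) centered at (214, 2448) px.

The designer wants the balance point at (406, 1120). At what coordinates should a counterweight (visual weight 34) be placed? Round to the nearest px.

(540, 493)

New total weight: (8 + 8 + 6 + 8 + 2 + 8) + 34 = 74.
Along x: (11676 + 34·x) / 74 = 406 (existing moment 8·57 + 8·468 + 6·606 + 8·149 + 2·468 + 8·214 = 11676) ⇒ x = (30044 − 11676) / 34 ≈ 540.24.
Along y: (66132 + 34·y) / 74 = 1120 (existing moment 8·416 + 8·1595 + 6·3126 + 8·1023 + 2·1760 + 8·2448 = 66132) ⇒ y = (82880 − 66132) / 34 ≈ 492.59.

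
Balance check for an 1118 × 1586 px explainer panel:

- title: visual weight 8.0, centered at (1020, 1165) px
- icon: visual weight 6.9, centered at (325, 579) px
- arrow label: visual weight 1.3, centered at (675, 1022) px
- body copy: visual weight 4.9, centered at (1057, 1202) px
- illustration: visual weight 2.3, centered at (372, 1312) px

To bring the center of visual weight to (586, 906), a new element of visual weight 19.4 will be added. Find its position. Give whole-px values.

New total weight: (8.0 + 6.9 + 1.3 + 4.9 + 2.3) + 19.4 = 42.8.
Along x: (17314.9 + 19.4·x) / 42.8 = 586 (existing moment 8.0·1020 + 6.9·325 + 1.3·675 + 4.9·1057 + 2.3·372 = 17314.9) ⇒ x = (25080.8 − 17314.9) / 19.4 ≈ 400.30.
Along y: (23551.1 + 19.4·y) / 42.8 = 906 (existing moment 8.0·1165 + 6.9·579 + 1.3·1022 + 4.9·1202 + 2.3·1312 = 23551.1) ⇒ y = (38776.8 − 23551.1) / 19.4 ≈ 784.83.

(400, 785)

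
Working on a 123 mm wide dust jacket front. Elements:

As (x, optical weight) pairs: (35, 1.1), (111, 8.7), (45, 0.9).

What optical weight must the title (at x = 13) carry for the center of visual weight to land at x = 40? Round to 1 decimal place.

Fixed elements: Σw = 1.1 + 8.7 + 0.9 = 10.7, Σw·x = 1.1·35 + 8.7·111 + 0.9·45 = 1044.7.
For the centroid to hit 40: (1044.7 + w·13) / (10.7 + w) = 40.
Solving: w = (40·10.7 − 1044.7) / (13 − 40) = -616.7 / -27 ≈ 22.84.

w ≈ 22.8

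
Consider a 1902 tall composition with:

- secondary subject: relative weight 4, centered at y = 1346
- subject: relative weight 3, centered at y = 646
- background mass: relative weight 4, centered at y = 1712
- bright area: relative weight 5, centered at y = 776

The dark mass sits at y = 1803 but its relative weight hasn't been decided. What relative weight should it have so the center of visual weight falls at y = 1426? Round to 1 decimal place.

Known weights sum to 4 + 3 + 4 + 5 = 16; their moment is 4·1346 + 3·646 + 4·1712 + 5·776 = 18050.
Balance at y = 1426 requires (18050 + w·1803) / (16 + w) = 1426.
Solving: w = (1426·16 − 18050) / (1803 − 1426) = 4766 / 377 ≈ 12.64.

w ≈ 12.6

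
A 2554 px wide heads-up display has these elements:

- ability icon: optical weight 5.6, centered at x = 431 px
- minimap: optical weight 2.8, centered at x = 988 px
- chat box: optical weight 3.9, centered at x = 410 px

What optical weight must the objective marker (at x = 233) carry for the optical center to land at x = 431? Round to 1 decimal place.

Fixed elements: Σw = 5.6 + 2.8 + 3.9 = 12.3, Σw·x = 5.6·431 + 2.8·988 + 3.9·410 = 6779.0.
For the centroid to hit 431: (6779.0 + w·233) / (12.3 + w) = 431.
Rearranging, w·(233 − 431) = 431·12.3 − 6779.0 = -1477.7, so w ≈ -1477.7/-198 = 7.46.

w ≈ 7.5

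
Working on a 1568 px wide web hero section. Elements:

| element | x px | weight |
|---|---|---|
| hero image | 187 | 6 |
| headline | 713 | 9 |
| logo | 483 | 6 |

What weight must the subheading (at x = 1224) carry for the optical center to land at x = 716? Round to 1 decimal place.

Known weights sum to 6 + 9 + 6 = 21; their moment is 6·187 + 9·713 + 6·483 = 10437.
Balance at x = 716 requires (10437 + w·1224) / (21 + w) = 716.
Rearranging, w·(1224 − 716) = 716·21 − 10437 = 4599, so w ≈ 4599/508 = 9.05.

w ≈ 9.1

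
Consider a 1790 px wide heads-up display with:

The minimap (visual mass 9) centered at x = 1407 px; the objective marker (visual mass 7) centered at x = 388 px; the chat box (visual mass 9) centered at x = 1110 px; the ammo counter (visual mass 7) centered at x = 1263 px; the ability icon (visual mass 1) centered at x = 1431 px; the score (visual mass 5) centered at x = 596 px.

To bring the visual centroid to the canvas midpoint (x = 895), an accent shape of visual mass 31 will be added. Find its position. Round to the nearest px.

After adding the accent shape, total weight = 9 + 7 + 9 + 7 + 1 + 5 + 31 = 69.
x: need Σw·x = 69·895 = 61755. Existing = 9·1407 + 7·388 + 9·1110 + 7·1263 + 1·1431 + 5·596 = 38621. Remainder 23134 / 31 ≈ 746.26.

x ≈ 746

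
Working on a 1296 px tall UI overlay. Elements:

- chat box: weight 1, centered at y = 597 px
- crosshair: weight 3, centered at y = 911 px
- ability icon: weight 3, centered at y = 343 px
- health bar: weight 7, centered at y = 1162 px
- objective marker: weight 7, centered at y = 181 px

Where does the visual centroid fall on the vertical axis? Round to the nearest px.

Σw = 1 + 3 + 3 + 7 + 7 = 21.
y-moment: 1·597 + 3·911 + 3·343 + 7·1162 + 7·181 = 13760; centroid 13760/21 ≈ 655.24.

y ≈ 655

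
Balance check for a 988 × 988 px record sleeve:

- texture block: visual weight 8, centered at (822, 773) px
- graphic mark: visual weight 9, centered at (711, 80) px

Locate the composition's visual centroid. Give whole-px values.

(763, 406)

Total weight = 8 + 9 = 17.
x-moment: 8·822 + 9·711 = 12975; centroid 12975/17 ≈ 763.24.
y-moment: 8·773 + 9·80 = 6904; centroid 6904/17 ≈ 406.12.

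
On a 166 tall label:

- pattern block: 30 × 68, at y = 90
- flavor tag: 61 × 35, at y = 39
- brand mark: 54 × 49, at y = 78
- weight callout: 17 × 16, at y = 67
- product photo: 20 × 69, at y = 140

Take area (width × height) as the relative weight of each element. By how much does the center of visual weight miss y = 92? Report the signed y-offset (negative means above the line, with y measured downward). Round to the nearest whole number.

≈ -11

Areas → weights: pattern block 30·68 = 2040, flavor tag 61·35 = 2135, brand mark 54·49 = 2646, weight callout 17·16 = 272, product photo 20·69 = 1380; Σw = 8473.
y-moment: 2040·90 + 2135·39 + 2646·78 + 272·67 + 1380·140 = 684677; centroid 684677/8473 ≈ 80.81.
Against y = 92, that's 80.81 − 92 = -11.19.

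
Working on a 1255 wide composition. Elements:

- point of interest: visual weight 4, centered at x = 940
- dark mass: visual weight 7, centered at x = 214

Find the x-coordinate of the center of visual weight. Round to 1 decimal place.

Weights sum to 4 + 7 = 11.
x-moment: 4·940 + 7·214 = 5258; centroid 5258/11 ≈ 478.00.

x ≈ 478.0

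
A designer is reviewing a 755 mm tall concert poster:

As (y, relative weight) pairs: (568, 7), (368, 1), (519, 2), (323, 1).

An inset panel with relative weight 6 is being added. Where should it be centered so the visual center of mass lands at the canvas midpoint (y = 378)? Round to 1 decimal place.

y ≈ 120.2

With the inset panel, Σw becomes 7 + 1 + 2 + 1 + 6 = 17.
y: need Σw·y = 17·378 = 6426. Existing = 7·568 + 1·368 + 2·519 + 1·323 = 5705. Remainder 721 / 6 ≈ 120.17.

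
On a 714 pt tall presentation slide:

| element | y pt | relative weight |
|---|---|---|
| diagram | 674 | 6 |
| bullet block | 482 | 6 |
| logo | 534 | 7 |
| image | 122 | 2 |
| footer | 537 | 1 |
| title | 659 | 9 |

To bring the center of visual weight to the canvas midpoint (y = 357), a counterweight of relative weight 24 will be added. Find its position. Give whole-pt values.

y ≈ 94

With the counterweight, Σw becomes 6 + 6 + 7 + 2 + 1 + 9 + 24 = 55.
y: target moment 55×357 = 19635; current 6·674 + 6·482 + 7·534 + 2·122 + 1·537 + 9·659 = 17386; the counterweight supplies 2249, so y = 2249/24 ≈ 93.71.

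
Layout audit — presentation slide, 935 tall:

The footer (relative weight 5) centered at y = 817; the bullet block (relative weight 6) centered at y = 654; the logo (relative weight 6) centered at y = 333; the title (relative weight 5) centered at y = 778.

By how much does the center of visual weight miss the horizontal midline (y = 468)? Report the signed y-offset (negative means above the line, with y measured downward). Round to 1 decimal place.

≈ 163.7

Total weight = 5 + 6 + 6 + 5 = 22.
y-moment: 5·817 + 6·654 + 6·333 + 5·778 = 13897; centroid 13897/22 ≈ 631.68.
Offset from y = 468: 631.68 − 468 ≈ 163.68.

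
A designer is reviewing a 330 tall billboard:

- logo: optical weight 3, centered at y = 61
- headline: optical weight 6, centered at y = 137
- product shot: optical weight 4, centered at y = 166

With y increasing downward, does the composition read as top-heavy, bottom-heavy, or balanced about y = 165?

top-heavy

Weights sum to 3 + 6 + 4 = 13.
y-moment: 3·61 + 6·137 + 4·166 = 1669; centroid 1669/13 ≈ 128.38.
128.4 lies above (smaller y than) the midline 165, so the layout is top-heavy.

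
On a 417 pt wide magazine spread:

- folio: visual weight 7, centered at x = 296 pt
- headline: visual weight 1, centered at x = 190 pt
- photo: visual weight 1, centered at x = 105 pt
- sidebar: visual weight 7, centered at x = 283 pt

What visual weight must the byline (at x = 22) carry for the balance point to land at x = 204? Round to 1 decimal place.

w ≈ 6.0

Known weights sum to 7 + 1 + 1 + 7 = 16; their moment is 7·296 + 1·190 + 1·105 + 7·283 = 4348.
For the centroid to hit 204: (4348 + w·22) / (16 + w) = 204.
So w = (204·16 − 4348)/(22 − 204) = -1084/-182 ≈ 5.96.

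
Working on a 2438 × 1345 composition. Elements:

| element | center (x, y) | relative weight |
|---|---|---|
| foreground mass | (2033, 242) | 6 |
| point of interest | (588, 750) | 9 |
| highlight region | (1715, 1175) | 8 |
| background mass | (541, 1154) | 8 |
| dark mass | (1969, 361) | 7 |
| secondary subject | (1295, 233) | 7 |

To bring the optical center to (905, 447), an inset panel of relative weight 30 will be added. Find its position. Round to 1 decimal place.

With the inset panel, Σw becomes 6 + 9 + 8 + 8 + 7 + 7 + 30 = 75.
x: target moment 75×905 = 67875; current 6·2033 + 9·588 + 8·1715 + 8·541 + 7·1969 + 7·1295 = 58386; the inset panel supplies 9489, so x = 9489/30 ≈ 316.30.
y: target moment 75×447 = 33525; current 6·242 + 9·750 + 8·1175 + 8·1154 + 7·361 + 7·233 = 30992; the inset panel supplies 2533, so y = 2533/30 ≈ 84.43.

(316.3, 84.4)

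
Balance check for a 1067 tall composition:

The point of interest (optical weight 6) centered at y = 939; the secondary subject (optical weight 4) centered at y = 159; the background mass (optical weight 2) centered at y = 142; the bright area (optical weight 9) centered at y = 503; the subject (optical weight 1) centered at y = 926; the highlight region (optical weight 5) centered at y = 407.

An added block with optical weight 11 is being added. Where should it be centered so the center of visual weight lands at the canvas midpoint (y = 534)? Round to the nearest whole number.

y ≈ 568

New total weight: (6 + 4 + 2 + 9 + 1 + 5) + 11 = 38.
Along y: (14042 + 11·y) / 38 = 534 (existing moment 6·939 + 4·159 + 2·142 + 9·503 + 1·926 + 5·407 = 14042) ⇒ y = (20292 − 14042) / 11 ≈ 568.18.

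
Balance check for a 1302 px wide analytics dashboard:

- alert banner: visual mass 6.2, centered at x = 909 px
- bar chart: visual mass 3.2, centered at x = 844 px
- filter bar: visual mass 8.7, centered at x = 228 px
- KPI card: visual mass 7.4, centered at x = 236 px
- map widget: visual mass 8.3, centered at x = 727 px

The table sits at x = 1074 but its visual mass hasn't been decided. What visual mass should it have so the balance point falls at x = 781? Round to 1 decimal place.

w ≈ 28.3

Fixed elements: Σw = 6.2 + 3.2 + 8.7 + 7.4 + 8.3 = 33.8, Σw·x = 6.2·909 + 3.2·844 + 8.7·228 + 7.4·236 + 8.3·727 = 18100.7.
Balance at x = 781 requires (18100.7 + w·1074) / (33.8 + w) = 781.
Solving: w = (781·33.8 − 18100.7) / (1074 − 781) = 8297.1 / 293 ≈ 28.32.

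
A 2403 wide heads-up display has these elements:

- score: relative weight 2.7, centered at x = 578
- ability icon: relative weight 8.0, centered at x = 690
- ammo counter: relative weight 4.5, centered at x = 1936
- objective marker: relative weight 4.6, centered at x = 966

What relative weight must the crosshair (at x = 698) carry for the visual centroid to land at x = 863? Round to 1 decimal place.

w ≈ 19.1

Existing Σw = 19.8 (2.7 + 8.0 + 4.5 + 4.6); existing moment 2.7·578 + 8.0·690 + 4.5·1936 + 4.6·966 = 20236.2.
For the centroid to hit 863: (20236.2 + w·698) / (19.8 + w) = 863.
Rearranging, w·(698 − 863) = 863·19.8 − 20236.2 = -3148.8, so w ≈ -3148.8/-165 = 19.08.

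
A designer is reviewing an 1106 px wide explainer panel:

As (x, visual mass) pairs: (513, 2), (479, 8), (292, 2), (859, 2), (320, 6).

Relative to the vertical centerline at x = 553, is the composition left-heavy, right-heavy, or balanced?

Total weight = 2 + 8 + 2 + 2 + 6 = 20.
x-moment: 2·513 + 8·479 + 2·292 + 2·859 + 6·320 = 9080; centroid 9080/20 ≈ 454.00.
454.0 vs midline 553 → left-heavy.

left-heavy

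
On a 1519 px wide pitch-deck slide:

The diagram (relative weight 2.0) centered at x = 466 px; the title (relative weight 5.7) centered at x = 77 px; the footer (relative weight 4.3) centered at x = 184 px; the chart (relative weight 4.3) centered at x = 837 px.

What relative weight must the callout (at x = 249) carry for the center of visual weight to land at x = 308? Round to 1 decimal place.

w ≈ 12.6

Known weights sum to 2.0 + 5.7 + 4.3 + 4.3 = 16.3; their moment is 2.0·466 + 5.7·77 + 4.3·184 + 4.3·837 = 5761.2.
Set Σw·x/Σw = 308: (5761.2 + 249w) = 308·(16.3 + w).
Rearranging, w·(249 − 308) = 308·16.3 − 5761.2 = -740.8, so w ≈ -740.8/-59 = 12.56.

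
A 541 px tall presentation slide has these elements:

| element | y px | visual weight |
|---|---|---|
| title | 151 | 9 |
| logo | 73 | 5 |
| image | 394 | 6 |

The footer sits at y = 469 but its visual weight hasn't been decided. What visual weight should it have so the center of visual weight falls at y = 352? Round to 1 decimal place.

w ≈ 25.2

Known weights sum to 9 + 5 + 6 = 20; their moment is 9·151 + 5·73 + 6·394 = 4088.
Balance at y = 352 requires (4088 + w·469) / (20 + w) = 352.
Solving: w = (352·20 − 4088) / (469 − 352) = 2952 / 117 ≈ 25.23.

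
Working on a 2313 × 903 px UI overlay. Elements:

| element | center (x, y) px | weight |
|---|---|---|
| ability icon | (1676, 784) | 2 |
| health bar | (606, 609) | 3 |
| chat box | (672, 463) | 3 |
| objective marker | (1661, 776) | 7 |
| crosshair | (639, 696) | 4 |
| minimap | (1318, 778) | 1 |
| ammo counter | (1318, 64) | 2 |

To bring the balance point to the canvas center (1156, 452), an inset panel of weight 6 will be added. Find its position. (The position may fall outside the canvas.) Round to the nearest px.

With the inset panel, Σw becomes 2 + 3 + 3 + 7 + 4 + 1 + 2 + 6 = 28.
Along x: (25323 + 6·x) / 28 = 1156 (existing moment 2·1676 + 3·606 + 3·672 + 7·1661 + 4·639 + 1·1318 + 2·1318 = 25323) ⇒ x = (32368 − 25323) / 6 ≈ 1174.17.
Along y: (13906 + 6·y) / 28 = 452 (existing moment 2·784 + 3·609 + 3·463 + 7·776 + 4·696 + 1·778 + 2·64 = 13906) ⇒ y = (12656 − 13906) / 6 ≈ -208.33.

(1174, -208)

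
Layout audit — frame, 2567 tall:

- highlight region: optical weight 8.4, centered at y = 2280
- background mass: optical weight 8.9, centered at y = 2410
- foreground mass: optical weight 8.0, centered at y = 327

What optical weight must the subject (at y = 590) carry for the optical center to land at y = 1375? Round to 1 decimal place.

w ≈ 10.7

Known weights sum to 8.4 + 8.9 + 8.0 = 25.3; their moment is 8.4·2280 + 8.9·2410 + 8.0·327 = 43217.0.
For the centroid to hit 1375: (43217.0 + w·590) / (25.3 + w) = 1375.
So w = (1375·25.3 − 43217.0)/(590 − 1375) = -8429.5/-785 ≈ 10.74.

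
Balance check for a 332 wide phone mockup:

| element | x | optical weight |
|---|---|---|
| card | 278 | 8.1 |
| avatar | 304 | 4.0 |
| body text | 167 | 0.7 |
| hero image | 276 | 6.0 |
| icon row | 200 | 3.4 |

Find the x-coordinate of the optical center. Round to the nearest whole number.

x ≈ 267

Total weight = 8.1 + 4.0 + 0.7 + 6.0 + 3.4 = 22.2.
Σw·x = 8.1·278 + 4.0·304 + 0.7·167 + 6.0·276 + 3.4·200 = 5920.7, so x̄ = 5920.7/22.2 ≈ 266.70.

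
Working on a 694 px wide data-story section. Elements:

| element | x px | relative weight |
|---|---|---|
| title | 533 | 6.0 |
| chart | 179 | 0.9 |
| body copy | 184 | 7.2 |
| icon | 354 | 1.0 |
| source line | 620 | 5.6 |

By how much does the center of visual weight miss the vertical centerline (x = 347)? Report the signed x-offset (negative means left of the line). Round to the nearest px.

≈ 64 px

Σw = 6.0 + 0.9 + 7.2 + 1.0 + 5.6 = 20.7.
Σw·x = 6.0·533 + 0.9·179 + 7.2·184 + 1.0·354 + 5.6·620 = 8509.9, so x̄ = 8509.9/20.7 ≈ 411.11.
Offset from x = 347: 411.11 − 347 ≈ 64.11.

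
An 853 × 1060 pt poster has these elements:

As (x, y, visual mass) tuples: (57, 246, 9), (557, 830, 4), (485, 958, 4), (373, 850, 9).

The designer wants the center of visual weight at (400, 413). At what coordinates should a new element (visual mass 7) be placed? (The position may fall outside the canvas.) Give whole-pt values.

After adding the new element, total weight = 9 + 4 + 4 + 9 + 7 = 33.
x: target moment 33×400 = 13200; current 9·57 + 4·557 + 4·485 + 9·373 = 8038; the new element supplies 5162, so x = 5162/7 ≈ 737.43.
y: target moment 33×413 = 13629; current 9·246 + 4·830 + 4·958 + 9·850 = 17016; the new element supplies -3387, so y = -3387/7 ≈ -483.86.

(737, -484)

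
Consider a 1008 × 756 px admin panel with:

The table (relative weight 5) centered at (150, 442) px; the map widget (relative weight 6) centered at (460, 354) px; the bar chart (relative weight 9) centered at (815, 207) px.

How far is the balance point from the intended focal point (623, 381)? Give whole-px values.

Weights sum to 5 + 6 + 9 = 20.
x-moment: 5·150 + 6·460 + 9·815 = 10845; centroid 10845/20 ≈ 542.25.
y-moment: 5·442 + 6·354 + 9·207 = 6197; centroid 6197/20 ≈ 309.85.
From (623, 381): dx = -80.75, dy = -71.15, so the distance is √(dx²+dy²) ≈ 107.62.

≈ 108 px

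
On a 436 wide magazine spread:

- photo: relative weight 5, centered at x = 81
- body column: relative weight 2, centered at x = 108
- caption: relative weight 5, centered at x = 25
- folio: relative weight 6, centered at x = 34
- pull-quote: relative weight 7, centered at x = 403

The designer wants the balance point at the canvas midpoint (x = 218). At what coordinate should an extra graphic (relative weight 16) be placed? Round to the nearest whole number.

x ≈ 323

After adding the extra graphic, total weight = 5 + 2 + 5 + 6 + 7 + 16 = 41.
x: target moment 41×218 = 8938; current 5·81 + 2·108 + 5·25 + 6·34 + 7·403 = 3771; the extra graphic supplies 5167, so x = 5167/16 ≈ 322.94.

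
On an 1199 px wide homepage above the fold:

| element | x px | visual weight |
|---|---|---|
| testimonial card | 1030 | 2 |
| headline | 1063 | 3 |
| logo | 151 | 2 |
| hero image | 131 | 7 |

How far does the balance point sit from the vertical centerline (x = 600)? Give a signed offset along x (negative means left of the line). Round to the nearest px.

≈ -138 px

Weights sum to 2 + 3 + 2 + 7 = 14.
x-moment: 2·1030 + 3·1063 + 2·151 + 7·131 = 6468; centroid 6468/14 ≈ 462.00.
Against x = 600, that's 462.00 − 600 = -138.00.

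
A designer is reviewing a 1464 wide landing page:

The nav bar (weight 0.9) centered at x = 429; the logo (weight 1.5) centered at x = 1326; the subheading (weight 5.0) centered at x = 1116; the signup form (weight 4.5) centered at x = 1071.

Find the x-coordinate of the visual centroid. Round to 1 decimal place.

x ≈ 1073.5

Weights sum to 0.9 + 1.5 + 5.0 + 4.5 = 11.9.
x-moment: 0.9·429 + 1.5·1326 + 5.0·1116 + 4.5·1071 = 12774.6; centroid 12774.6/11.9 ≈ 1073.50.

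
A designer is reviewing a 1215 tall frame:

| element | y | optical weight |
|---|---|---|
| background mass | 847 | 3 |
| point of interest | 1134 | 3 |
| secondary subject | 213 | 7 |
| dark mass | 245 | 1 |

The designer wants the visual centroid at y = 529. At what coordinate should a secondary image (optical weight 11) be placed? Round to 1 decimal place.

New total weight: (3 + 3 + 7 + 1) + 11 = 25.
Along y: (7679 + 11·y) / 25 = 529 (existing moment 3·847 + 3·1134 + 7·213 + 1·245 = 7679) ⇒ y = (13225 − 7679) / 11 ≈ 504.18.

y ≈ 504.2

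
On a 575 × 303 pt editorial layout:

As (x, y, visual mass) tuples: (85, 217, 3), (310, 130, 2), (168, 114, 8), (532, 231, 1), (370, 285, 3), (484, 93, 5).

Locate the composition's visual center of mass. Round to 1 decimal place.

Σw = 3 + 2 + 8 + 1 + 3 + 5 = 22.
x: (3·85 + 2·310 + 8·168 + 1·532 + 3·370 + 5·484) / 22 = 6281 / 22 ≈ 285.50
y: (3·217 + 2·130 + 8·114 + 1·231 + 3·285 + 5·93) / 22 = 3374 / 22 ≈ 153.36

(285.5, 153.4)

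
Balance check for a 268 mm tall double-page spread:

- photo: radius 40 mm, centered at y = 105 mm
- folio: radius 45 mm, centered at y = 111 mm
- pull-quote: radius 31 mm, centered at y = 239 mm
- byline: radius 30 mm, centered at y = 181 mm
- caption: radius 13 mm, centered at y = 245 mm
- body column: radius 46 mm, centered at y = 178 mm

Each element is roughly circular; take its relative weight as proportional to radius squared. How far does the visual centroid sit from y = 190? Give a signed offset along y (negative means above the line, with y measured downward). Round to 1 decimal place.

≈ -35.1 mm

r² weights: photo 40² = 1600, folio 45² = 2025, pull-quote 31² = 961, byline 30² = 900, caption 13² = 169, body column 46² = 2116. Total = 7771.
Σw·y = 1203407; ȳ = 1203407/7771 ≈ 154.86.
Offset from y = 190: 154.86 − 190 ≈ -35.14.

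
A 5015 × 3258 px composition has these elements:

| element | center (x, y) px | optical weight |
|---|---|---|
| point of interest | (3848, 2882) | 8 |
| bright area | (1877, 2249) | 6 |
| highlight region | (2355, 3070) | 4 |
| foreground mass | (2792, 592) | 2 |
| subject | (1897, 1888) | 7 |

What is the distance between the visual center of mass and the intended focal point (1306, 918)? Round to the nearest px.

≈ 1927 px

Total weight = 8 + 6 + 4 + 2 + 7 = 27.
x-moment: 8·3848 + 6·1877 + 4·2355 + 2·2792 + 7·1897 = 70329; centroid 70329/27 ≈ 2604.78.
y-moment: 8·2882 + 6·2249 + 4·3070 + 2·592 + 7·1888 = 63230; centroid 63230/27 ≈ 2341.85.
From (1306, 918): dx = 1298.78, dy = 1423.85, so the distance is √(dx²+dy²) ≈ 1927.22.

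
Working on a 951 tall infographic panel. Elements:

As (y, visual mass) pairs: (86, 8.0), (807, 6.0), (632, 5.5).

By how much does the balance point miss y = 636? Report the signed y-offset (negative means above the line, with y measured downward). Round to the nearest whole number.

Weights sum to 8.0 + 6.0 + 5.5 = 19.5.
y-moment: 8.0·86 + 6.0·807 + 5.5·632 = 9006.0; centroid 9006.0/19.5 ≈ 461.85.
Offset from y = 636: 461.85 − 636 ≈ -174.15.

≈ -174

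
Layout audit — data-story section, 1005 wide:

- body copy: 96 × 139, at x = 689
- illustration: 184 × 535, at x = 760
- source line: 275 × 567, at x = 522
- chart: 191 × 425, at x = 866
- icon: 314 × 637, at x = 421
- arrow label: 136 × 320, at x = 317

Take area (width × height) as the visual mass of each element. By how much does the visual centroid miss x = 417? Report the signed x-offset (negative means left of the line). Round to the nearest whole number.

Areas: body copy 96·139 = 13344, illustration 184·535 = 98440, source line 275·567 = 155925, chart 191·425 = 81175, icon 314·637 = 200018, arrow label 136·320 = 43520. Total weight = 592422.
Σw·x = 13344·689 + 98440·760 + 155925·522 + 81175·866 + 200018·421 + 43520·317 = 333702234, so x̄ = 333702234/592422 ≈ 563.28.
Against x = 417, that's 563.28 − 417 = 146.28.

≈ 146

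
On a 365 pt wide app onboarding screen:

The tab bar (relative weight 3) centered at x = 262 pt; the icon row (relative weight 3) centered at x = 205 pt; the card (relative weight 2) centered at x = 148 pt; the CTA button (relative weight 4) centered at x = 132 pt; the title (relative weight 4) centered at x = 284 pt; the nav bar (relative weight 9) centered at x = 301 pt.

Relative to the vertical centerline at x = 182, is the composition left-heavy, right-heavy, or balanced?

right-heavy

Weights sum to 3 + 3 + 2 + 4 + 4 + 9 = 25.
x: (3·262 + 3·205 + 2·148 + 4·132 + 4·284 + 9·301) / 25 = 6070 / 25 ≈ 242.80
242.8 vs midline 182 → right-heavy.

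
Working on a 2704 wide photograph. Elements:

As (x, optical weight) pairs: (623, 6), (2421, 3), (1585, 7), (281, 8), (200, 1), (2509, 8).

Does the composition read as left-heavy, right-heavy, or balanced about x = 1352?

balanced

Σw = 6 + 3 + 7 + 8 + 1 + 8 = 33.
x: (6·623 + 3·2421 + 7·1585 + 8·281 + 1·200 + 8·2509) / 33 = 44616 / 33 ≈ 1352.00
The centroid 1352.00 matches the midline at 1352, so the layout is balanced.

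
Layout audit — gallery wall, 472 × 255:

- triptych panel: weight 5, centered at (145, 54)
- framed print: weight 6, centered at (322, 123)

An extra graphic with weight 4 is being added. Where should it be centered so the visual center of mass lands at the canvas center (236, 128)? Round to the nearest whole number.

(221, 228)

With the extra graphic, Σw becomes 5 + 6 + 4 = 15.
x: target moment 15×236 = 3540; current 5·145 + 6·322 = 2657; the extra graphic supplies 883, so x = 883/4 ≈ 220.75.
y: target moment 15×128 = 1920; current 5·54 + 6·123 = 1008; the extra graphic supplies 912, so y = 912/4 ≈ 228.00.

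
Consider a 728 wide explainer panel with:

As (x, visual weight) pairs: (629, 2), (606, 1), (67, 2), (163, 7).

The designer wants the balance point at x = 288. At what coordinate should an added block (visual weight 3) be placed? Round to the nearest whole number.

New total weight: (2 + 1 + 2 + 7) + 3 = 15.
Along x: (3139 + 3·x) / 15 = 288 (existing moment 2·629 + 1·606 + 2·67 + 7·163 = 3139) ⇒ x = (4320 − 3139) / 3 ≈ 393.67.

x ≈ 394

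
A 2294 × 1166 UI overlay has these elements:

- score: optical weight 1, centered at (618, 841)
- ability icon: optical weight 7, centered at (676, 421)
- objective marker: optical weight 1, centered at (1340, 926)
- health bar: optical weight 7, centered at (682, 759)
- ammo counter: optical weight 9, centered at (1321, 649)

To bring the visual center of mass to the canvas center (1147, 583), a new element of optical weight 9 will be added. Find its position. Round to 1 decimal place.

(1738.3, 439.3)

With the new element, Σw becomes 1 + 7 + 1 + 7 + 9 + 9 = 34.
x: target moment 34×1147 = 38998; current 1·618 + 7·676 + 1·1340 + 7·682 + 9·1321 = 23353; the new element supplies 15645, so x = 15645/9 ≈ 1738.33.
y: target moment 34×583 = 19822; current 1·841 + 7·421 + 1·926 + 7·759 + 9·649 = 15868; the new element supplies 3954, so y = 3954/9 ≈ 439.33.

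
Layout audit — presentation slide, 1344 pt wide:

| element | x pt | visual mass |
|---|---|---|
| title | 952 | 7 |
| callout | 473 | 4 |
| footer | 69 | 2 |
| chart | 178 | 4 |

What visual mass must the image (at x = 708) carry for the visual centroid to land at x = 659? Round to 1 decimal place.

Fixed elements: Σw = 7 + 4 + 2 + 4 = 17, Σw·x = 7·952 + 4·473 + 2·69 + 4·178 = 9406.
Balance at x = 659 requires (9406 + w·708) / (17 + w) = 659.
Rearranging, w·(708 − 659) = 659·17 − 9406 = 1797, so w ≈ 1797/49 = 36.67.

w ≈ 36.7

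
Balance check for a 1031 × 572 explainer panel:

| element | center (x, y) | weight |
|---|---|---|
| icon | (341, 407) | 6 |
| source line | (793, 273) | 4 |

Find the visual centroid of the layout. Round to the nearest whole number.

Σw = 6 + 4 = 10.
x: (6·341 + 4·793) / 10 = 5218 / 10 ≈ 521.80
y: (6·407 + 4·273) / 10 = 3534 / 10 ≈ 353.40

(522, 353)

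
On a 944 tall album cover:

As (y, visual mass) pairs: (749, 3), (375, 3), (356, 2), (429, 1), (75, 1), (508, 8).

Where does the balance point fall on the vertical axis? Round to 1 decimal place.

y ≈ 480.7

Σw = 3 + 3 + 2 + 1 + 1 + 8 = 18.
Σw·y = 8652; ȳ = 8652/18 ≈ 480.67.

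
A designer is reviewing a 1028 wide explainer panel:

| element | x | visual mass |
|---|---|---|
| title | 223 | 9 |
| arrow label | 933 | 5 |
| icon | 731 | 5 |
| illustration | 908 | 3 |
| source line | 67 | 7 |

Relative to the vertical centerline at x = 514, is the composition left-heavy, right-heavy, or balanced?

left-heavy

Total weight = 9 + 5 + 5 + 3 + 7 = 29.
x: (9·223 + 5·933 + 5·731 + 3·908 + 7·67) / 29 = 13520 / 29 ≈ 466.21
466.2 lies left of the midline 514, so the layout is left-heavy.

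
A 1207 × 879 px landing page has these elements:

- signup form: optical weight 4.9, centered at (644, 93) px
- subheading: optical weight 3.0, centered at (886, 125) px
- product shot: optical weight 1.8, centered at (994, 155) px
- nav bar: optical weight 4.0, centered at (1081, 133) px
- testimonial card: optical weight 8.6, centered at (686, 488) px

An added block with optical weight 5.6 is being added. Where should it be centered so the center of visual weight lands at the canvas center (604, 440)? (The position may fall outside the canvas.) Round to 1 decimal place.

With the added block, Σw becomes 4.9 + 3.0 + 1.8 + 4.0 + 8.6 + 5.6 = 27.9.
x: target moment 27.9×604 = 16851.6; current 4.9·644 + 3.0·886 + 1.8·994 + 4.0·1081 + 8.6·686 = 17826.4; the added block supplies -974.8, so x = -974.8/5.6 ≈ -174.07.
y: target moment 27.9×440 = 12276.0; current 4.9·93 + 3.0·125 + 1.8·155 + 4.0·133 + 8.6·488 = 5838.5; the added block supplies 6437.5, so y = 6437.5/5.6 ≈ 1149.55.

(-174.1, 1149.6)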